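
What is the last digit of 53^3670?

9

Last digits of 3^n: 3, 9, 7, 1 (period 4).
3670 leaves remainder 2 on division by 4, so 53^3670 ends in 9.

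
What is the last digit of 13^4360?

Last digits of 3^n: 3, 9, 7, 1 (period 4).
4360 mod 4 = 0, so the last digit matches 3^4 = 1.

1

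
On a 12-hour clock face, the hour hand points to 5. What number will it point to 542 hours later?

7

542 = 45·12 + 2, so 542 mod 12 = 2.
5 + 2 → 7 on a 12-hour dial.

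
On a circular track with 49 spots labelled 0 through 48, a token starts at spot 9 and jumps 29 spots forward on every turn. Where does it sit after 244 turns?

244·29 = 7076.
7076 = 144·49 + 20, so 7076 mod 49 = 20.
(9 + 20) mod 49 = 29.

29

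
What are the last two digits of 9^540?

Square-and-reduce mod 100: 9^1≡9, 9^2≡81, 9^4≡61, 9^8≡21, 9^16≡41, 9^32≡81, 9^64≡61, 9^128≡21, 9^256≡41, 9^512≡81.
Since 540 = 4 + 8 + 16 + 512 in binary, 9^540 ≡ 61·21·41·81 ≡ 1 (mod 100).

01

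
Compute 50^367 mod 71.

Square-and-reduce mod 71: 50^1≡50, 50^2≡15, 50^4≡12, 50^8≡2, 50^16≡4, 50^32≡16, 50^64≡43, 50^128≡3, 50^256≡9.
Since 367 = 1 + 2 + 4 + 8 + 32 + 64 + 256 in binary, 50^367 ≡ 50·15·12·2·16·43·9 ≡ 58 (mod 71).

58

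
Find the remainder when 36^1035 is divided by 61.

By repeated squaring mod 61: 36^1≡36, 36^2≡15, 36^4≡42, 36^8≡56, 36^16≡25, 36^32≡15, 36^64≡42, 36^128≡56, 36^256≡25, 36^512≡15, 36^1024≡42.
Since 1035 = 1 + 2 + 8 + 1024 in binary, 36^1035 ≡ 36·15·56·42 ≡ 60 (mod 61).

60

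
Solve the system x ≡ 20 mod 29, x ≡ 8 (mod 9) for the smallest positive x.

x ≡ 8 (mod 9) gives x ∈ {8, 17, 26, 35, 44, 53, 62, 71, …}.
The first of these with x mod 29 = 20 is 107.

107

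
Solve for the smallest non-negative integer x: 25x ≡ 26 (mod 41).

24

25⁻¹ ≡ 23 (mod 41) because 25·23 = 575 = 14·41 + 1.
So x ≡ 23·26 = 598 ≡ 24 (mod 41).
Check: 25·24 = 600 = 14·41 + 26.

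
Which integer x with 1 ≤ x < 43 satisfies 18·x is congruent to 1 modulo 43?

12

43 = 2·18 + 7
18 = 2·7 + 4
7 = 1·4 + 3
4 = 1·3 + 1
3 = 3·1 + 0
Back-substituting gives 18·12 ≡ 1 (mod 43).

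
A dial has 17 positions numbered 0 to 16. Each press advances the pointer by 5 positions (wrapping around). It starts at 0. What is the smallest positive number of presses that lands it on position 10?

5⁻¹ ≡ 7 (mod 17) because 5·7 = 35 = 2·17 + 1.
Multiplying both sides by 7: x ≡ 7·10 = 70 ≡ 2 (mod 17).
Check: 5·2 = 10 = 0·17 + 10.

2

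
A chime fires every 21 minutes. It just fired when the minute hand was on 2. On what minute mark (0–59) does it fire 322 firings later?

322·21 = 6762.
6762 − 112·60 = 42, so 6762 ≡ 42 (mod 60).
(2 + 42) mod 60 = 44.

44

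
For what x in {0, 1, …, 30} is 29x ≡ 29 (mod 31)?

The inverse of 29 mod 31 is 15 (since 29·15 = 435 ≡ 1).
Multiplying both sides by 15: x ≡ 15·29 = 435 ≡ 1 (mod 31).

1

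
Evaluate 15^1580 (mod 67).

By repeated squaring mod 67: 15^1≡15, 15^2≡24, 15^4≡40, 15^8≡59, 15^16≡64, 15^32≡9, 15^64≡14, 15^128≡62, 15^256≡25, 15^512≡22, 15^1024≡15.
Since 1580 = 4 + 8 + 32 + 512 + 1024 in binary, 15^1580 ≡ 40·59·9·22·15 ≡ 62 (mod 67).

62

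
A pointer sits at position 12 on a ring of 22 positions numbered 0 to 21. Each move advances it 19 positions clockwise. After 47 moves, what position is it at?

47·19 = 893.
893 mod 22 = 13 (since 40·22 = 880).
(12 + 13) mod 22 = 3.

3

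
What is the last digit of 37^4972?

Last digits of 7^n: 7, 9, 3, 1 (period 4).
4972 mod 4 = 0, so the last digit matches 7^4 = 1.

1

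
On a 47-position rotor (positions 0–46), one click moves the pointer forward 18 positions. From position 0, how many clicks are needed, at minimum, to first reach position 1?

18·34 = 612 = 13·47 + 1, so 18⁻¹ ≡ 34 (mod 47).

34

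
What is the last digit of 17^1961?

The units digit of 17^n cycles with period 4: 7, 9, 3, 1, …
1961 leaves remainder 1 on division by 4, so 17^1961 ends in 7.

7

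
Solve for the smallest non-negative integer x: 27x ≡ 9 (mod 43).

29

27⁻¹ ≡ 8 (mod 43) because 27·8 = 216 = 5·43 + 1.
Multiplying both sides by 8: x ≡ 8·9 = 72 ≡ 29 (mod 43).
Check: 27·29 = 783 = 18·43 + 9.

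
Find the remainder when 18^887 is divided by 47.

Square-and-reduce mod 47: 18^1≡18, 18^2≡42, 18^4≡25, 18^8≡14, 18^16≡8, 18^32≡17, 18^64≡7, 18^128≡2, 18^256≡4, 18^512≡16.
887 = 1 + 2 + 4 + 16 + 32 + 64 + 256 + 512, so 18^887 ≡ 18·42·25·8·17·7·4·16 ≡ 2 (mod 47).

2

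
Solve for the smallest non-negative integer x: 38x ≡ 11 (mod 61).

34

The inverse of 38 mod 61 is 53 (since 38·53 = 2014 ≡ 1).
Multiplying both sides by 53: x ≡ 53·11 = 583 ≡ 34 (mod 61).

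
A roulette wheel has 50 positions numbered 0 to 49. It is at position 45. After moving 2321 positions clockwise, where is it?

2321 = 46·50 + 21, so 2321 mod 50 = 21.
(45 + 21) mod 50 = 16.

16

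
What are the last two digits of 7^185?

07

Square-and-reduce mod 100: 7^1≡7, 7^2≡49, 7^4≡1, 7^8≡1, 7^16≡1, 7^32≡1, 7^64≡1, 7^128≡1.
Since 185 = 1 + 8 + 16 + 32 + 128 in binary, 7^185 ≡ 7·1·1·1·1 ≡ 7 (mod 100).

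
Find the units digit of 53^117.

3

Powers of 3 mod 10 repeat with period 4: 3, 9, 7, 1.
117 mod 4 = 1, so the last digit matches 3^1 = 3.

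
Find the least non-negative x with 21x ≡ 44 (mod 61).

5

The inverse of 21 mod 61 is 32 (since 21·32 = 672 ≡ 1).
Multiplying both sides by 32: x ≡ 32·44 = 1408 ≡ 5 (mod 61).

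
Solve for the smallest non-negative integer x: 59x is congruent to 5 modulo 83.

The inverse of 59 mod 83 is 38 (since 59·38 = 2242 ≡ 1).
So x ≡ 38·5 = 190 ≡ 24 (mod 83).

24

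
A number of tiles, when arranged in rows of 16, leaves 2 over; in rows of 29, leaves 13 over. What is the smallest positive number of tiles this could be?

274

x ≡ 2 (mod 16) gives x ∈ {2, 18, 34, 50, 66, 82, 98, 114, …}.
The first of these with x mod 29 = 13 is 274.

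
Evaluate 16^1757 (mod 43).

1

Successive squares of 16 mod 43: 16^1≡16, 16^2≡41, 16^4≡4, 16^8≡16, 16^16≡41, 16^32≡4, 16^64≡16, 16^128≡41, 16^256≡4, 16^512≡16, 16^1024≡41.
1757 = 1 + 4 + 8 + 16 + 64 + 128 + 512 + 1024, so 16^1757 ≡ 16·4·16·41·16·41·16·41 ≡ 1 (mod 43).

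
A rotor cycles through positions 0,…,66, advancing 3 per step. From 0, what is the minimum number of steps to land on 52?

3⁻¹ ≡ 45 (mod 67) because 3·45 = 135 = 2·67 + 1.
Multiplying both sides by 45: x ≡ 45·52 = 2340 ≡ 62 (mod 67).

62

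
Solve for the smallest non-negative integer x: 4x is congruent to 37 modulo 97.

4⁻¹ ≡ 73 (mod 97) because 4·73 = 292 = 3·97 + 1.
So x ≡ 73·37 = 2701 ≡ 82 (mod 97).

82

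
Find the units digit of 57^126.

9

Powers of 7 mod 10 repeat with period 4: 7, 9, 3, 1.
126 mod 4 = 2, so the last digit matches 7^2 = 9.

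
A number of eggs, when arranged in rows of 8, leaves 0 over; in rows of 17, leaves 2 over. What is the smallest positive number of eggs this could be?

x ≡ 0 (mod 8) gives x ∈ {0, 8, 16, 24, 32, 40, 48, 56, …}.
The first of these with x mod 17 = 2 is 104.

104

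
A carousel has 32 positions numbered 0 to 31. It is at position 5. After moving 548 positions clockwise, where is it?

9

Dividing 548 by 32 gives quotient 17 and remainder 4.
(5 + 4) mod 32 = 9.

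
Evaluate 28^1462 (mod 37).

Square-and-reduce mod 37: 28^1≡28, 28^2≡7, 28^4≡12, 28^8≡33, 28^16≡16, 28^32≡34, 28^64≡9, 28^128≡7, 28^256≡12, 28^512≡33, 28^1024≡16.
1462 = 2 + 4 + 16 + 32 + 128 + 256 + 1024, so 28^1462 ≡ 7·12·16·34·7·12·16 ≡ 12 (mod 37).

12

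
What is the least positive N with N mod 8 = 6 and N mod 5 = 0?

30

x ≡ 0 (mod 5) gives x ∈ {0, 5, 10, 15, 20, 25, 30}.
The first of these with x mod 8 = 6 is 30.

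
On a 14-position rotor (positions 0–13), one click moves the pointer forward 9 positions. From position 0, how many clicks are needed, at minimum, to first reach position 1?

9·11 = 99 = 7·14 + 1, so 9⁻¹ ≡ 11 (mod 14).

11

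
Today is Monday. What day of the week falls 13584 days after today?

Dividing 13584 by 7 gives quotient 1940 and remainder 4.
Monday + 4 days → Friday.

Friday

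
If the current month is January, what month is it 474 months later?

474 − 39·12 = 6, so 474 ≡ 6 (mod 12).
January + 6 months → July.

July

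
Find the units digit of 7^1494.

The units digit of 7^n cycles with period 4: 7, 9, 3, 1, …
1494 leaves remainder 2 on division by 4, so 7^1494 ends in 9.

9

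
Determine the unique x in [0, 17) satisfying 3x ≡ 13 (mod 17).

The inverse of 3 mod 17 is 6 (since 3·6 = 18 ≡ 1).
Multiplying both sides by 6: x ≡ 6·13 = 78 ≡ 10 (mod 17).

10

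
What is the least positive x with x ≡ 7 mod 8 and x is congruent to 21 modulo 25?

Since 25·1 ≡ 1 (mod 8), take x = 21 + 25·((7−21)·1 mod 8) = 21 + 25·2 = 71.
Check: 71 mod 8 = 7, 71 mod 25 = 21.

71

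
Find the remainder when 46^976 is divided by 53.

Square-and-reduce mod 53: 46^1≡46, 46^2≡49, 46^4≡16, 46^8≡44, 46^16≡28, 46^32≡42, 46^64≡15, 46^128≡13, 46^256≡10, 46^512≡47.
Since 976 = 16 + 64 + 128 + 256 + 512 in binary, 46^976 ≡ 28·15·13·10·47 ≡ 46 (mod 53).

46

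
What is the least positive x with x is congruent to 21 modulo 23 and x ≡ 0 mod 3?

21

x ≡ 0 (mod 3) gives x ∈ {0, 3, 6, 9, 12, 15, 18, 21}.
The first of these with x mod 23 = 21 is 21.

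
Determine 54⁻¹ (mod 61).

26

54·26 = 1404 = 23·61 + 1, so 54⁻¹ ≡ 26 (mod 61).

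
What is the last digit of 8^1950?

4

Last digits of 8^n: 8, 4, 2, 6 (period 4).
1950 mod 4 = 2, so the last digit matches 8^2 = 4.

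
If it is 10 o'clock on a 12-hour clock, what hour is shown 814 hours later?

814 − 67·12 = 10, so 814 ≡ 10 (mod 12).
10 + 10 → 8 on a 12-hour dial.

8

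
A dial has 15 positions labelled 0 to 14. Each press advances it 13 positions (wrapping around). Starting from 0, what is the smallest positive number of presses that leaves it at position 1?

15 = 1·13 + 2
13 = 6·2 + 1
2 = 2·1 + 0
Back-substituting gives 13·7 ≡ 1 (mod 15).

7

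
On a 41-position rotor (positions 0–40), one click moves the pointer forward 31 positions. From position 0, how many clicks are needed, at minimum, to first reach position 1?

4

31·4 = 124 = 3·41 + 1, so 31⁻¹ ≡ 4 (mod 41).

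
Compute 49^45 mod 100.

Square-and-reduce mod 100: 49^1≡49, 49^2≡1, 49^4≡1, 49^8≡1, 49^16≡1, 49^32≡1.
Since 45 = 1 + 4 + 8 + 32 in binary, 49^45 ≡ 49·1·1·1 ≡ 49 (mod 100).

49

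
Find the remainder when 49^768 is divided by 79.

Successive squares of 49 mod 79: 49^1≡49, 49^2≡31, 49^4≡13, 49^8≡11, 49^16≡42, 49^32≡26, 49^64≡44, 49^128≡40, 49^256≡20, 49^512≡5.
768 = 256 + 512, so 49^768 ≡ 20·5 ≡ 21 (mod 79).

21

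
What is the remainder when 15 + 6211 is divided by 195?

181

6211 − 31·195 = 166, so 6211 ≡ 166 (mod 195).
(15 + 166) mod 195 = 181.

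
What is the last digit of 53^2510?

The units digit of 53^n cycles with period 4: 3, 9, 7, 1, …
2510 leaves remainder 2 on division by 4, so 53^2510 ends in 9.

9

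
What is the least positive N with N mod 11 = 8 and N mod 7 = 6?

x ≡ 6 (mod 7) gives x ∈ {6, 13, 20, 27, 34, 41}.
The first of these with x mod 11 = 8 is 41.

41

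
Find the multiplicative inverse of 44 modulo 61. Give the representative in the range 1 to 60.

43

44·43 = 1892 = 31·61 + 1, so 44⁻¹ ≡ 43 (mod 61).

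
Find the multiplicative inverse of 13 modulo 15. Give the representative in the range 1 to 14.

7

13·7 = 91 = 6·15 + 1, so 13⁻¹ ≡ 7 (mod 15).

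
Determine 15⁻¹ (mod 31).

29

31 = 2·15 + 1
15 = 15·1 + 0
Back-substituting gives 15·29 ≡ 1 (mod 31).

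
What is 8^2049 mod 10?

8

The units digit of 8^n cycles with period 4: 8, 4, 2, 6, …
2049 mod 4 = 1, so the last digit matches 8^1 = 8.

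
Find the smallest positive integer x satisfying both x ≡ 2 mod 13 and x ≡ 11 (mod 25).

Since 25·12 ≡ 1 (mod 13), take x = 11 + 25·((2−11)·12 mod 13) = 11 + 25·9 = 236.
Check: 236 mod 13 = 2, 236 mod 25 = 11.

236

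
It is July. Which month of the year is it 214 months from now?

May

Dividing 214 by 12 gives quotient 17 and remainder 10.
July + 10 months → May.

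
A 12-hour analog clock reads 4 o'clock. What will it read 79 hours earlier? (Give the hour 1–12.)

9

79 mod 12 = 7 (since 6·12 = 72).
4 − 7 → 9 on a 12-hour dial.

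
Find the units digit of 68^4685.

The units digit of 68^n cycles with period 4: 8, 4, 2, 6, …
4685 mod 4 = 1, so the last digit matches 8^1 = 8.

8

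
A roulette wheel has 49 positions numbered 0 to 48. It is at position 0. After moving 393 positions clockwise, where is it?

1

393 mod 49 = 1 (since 8·49 = 392).
(0 + 1) mod 49 = 1.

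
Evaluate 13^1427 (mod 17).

4

Successive squares of 13 mod 17: 13^1≡13, 13^2≡16, 13^4≡1, 13^8≡1, 13^16≡1, 13^32≡1, 13^64≡1, 13^128≡1, 13^256≡1, 13^512≡1, 13^1024≡1.
Since 1427 = 1 + 2 + 16 + 128 + 256 + 1024 in binary, 13^1427 ≡ 13·16·1·1·1·1 ≡ 4 (mod 17).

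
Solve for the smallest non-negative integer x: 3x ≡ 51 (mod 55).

3⁻¹ ≡ 37 (mod 55) because 3·37 = 111 = 2·55 + 1.
So x ≡ 37·51 = 1887 ≡ 17 (mod 55).
Check: 3·17 = 51 = 0·55 + 51.

17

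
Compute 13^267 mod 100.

By repeated squaring mod 100: 13^1≡13, 13^2≡69, 13^4≡61, 13^8≡21, 13^16≡41, 13^32≡81, 13^64≡61, 13^128≡21, 13^256≡41.
267 = 1 + 2 + 8 + 256, so 13^267 ≡ 13·69·21·41 ≡ 17 (mod 100).

17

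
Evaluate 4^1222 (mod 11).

5

Successive squares of 4 mod 11: 4^1≡4, 4^2≡5, 4^4≡3, 4^8≡9, 4^16≡4, 4^32≡5, 4^64≡3, 4^128≡9, 4^256≡4, 4^512≡5, 4^1024≡3.
Since 1222 = 2 + 4 + 64 + 128 + 1024 in binary, 4^1222 ≡ 5·3·3·9·3 ≡ 5 (mod 11).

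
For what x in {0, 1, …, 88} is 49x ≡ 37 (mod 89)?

28

The inverse of 49 mod 89 is 20 (since 49·20 = 980 ≡ 1).
Multiplying both sides by 20: x ≡ 20·37 = 740 ≡ 28 (mod 89).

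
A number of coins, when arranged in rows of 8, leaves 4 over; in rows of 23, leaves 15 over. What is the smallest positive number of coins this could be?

x ≡ 4 (mod 8) gives x ∈ {4, 12, 20, 28, 36, 44, 52, 60, …}.
The first of these with x mod 23 = 15 is 84.

84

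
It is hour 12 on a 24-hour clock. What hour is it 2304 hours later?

12

2304 mod 24 = 0 (since 96·24 = 2304).
(12 + 0) mod 24 = 12.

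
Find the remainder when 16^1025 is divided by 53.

Square-and-reduce mod 53: 16^1≡16, 16^2≡44, 16^4≡28, 16^8≡42, 16^16≡15, 16^32≡13, 16^64≡10, 16^128≡47, 16^256≡36, 16^512≡24, 16^1024≡46.
Since 1025 = 1 + 1024 in binary, 16^1025 ≡ 16·46 ≡ 47 (mod 53).

47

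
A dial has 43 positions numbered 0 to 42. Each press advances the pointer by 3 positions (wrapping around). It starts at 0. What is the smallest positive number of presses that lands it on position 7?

31

The inverse of 3 mod 43 is 29 (since 3·29 = 87 ≡ 1).
Multiplying both sides by 29: x ≡ 29·7 = 203 ≡ 31 (mod 43).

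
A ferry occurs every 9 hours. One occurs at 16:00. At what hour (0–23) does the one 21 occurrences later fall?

21·9 = 189.
189 − 7·24 = 21, so 189 ≡ 21 (mod 24).
(16 + 21) mod 24 = 13.

13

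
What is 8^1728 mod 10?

Last digits of 8^n: 8, 4, 2, 6 (period 4).
1728 mod 4 = 0, so the last digit matches 8^4 = 6.

6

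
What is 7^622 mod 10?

9

Powers of 7 mod 10 repeat with period 4: 7, 9, 3, 1.
622 leaves remainder 2 on division by 4, so 7^622 ends in 9.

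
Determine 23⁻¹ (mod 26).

26 = 1·23 + 3
23 = 7·3 + 2
3 = 1·2 + 1
2 = 2·1 + 0
Back-substituting gives 23·17 ≡ 1 (mod 26).

17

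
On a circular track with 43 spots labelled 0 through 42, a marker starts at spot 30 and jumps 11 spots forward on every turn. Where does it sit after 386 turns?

19

386·11 = 4246.
4246 mod 43 = 32 (since 98·43 = 4214).
(30 + 32) mod 43 = 19.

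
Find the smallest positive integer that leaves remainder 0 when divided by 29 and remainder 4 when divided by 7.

116

Since 7·25 ≡ 1 (mod 29), take x = 4 + 7·((0−4)·25 mod 29) = 4 + 7·16 = 116.
Check: 116 mod 29 = 0, 116 mod 7 = 4.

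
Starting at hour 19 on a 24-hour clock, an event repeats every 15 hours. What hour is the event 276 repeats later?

7

276·15 = 4140.
4140 = 172·24 + 12, so 4140 mod 24 = 12.
(19 + 12) mod 24 = 7.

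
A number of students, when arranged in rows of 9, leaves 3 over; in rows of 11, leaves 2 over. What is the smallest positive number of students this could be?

57

Since 11·5 ≡ 1 (mod 9), take x = 2 + 11·((3−2)·5 mod 9) = 2 + 11·5 = 57.
Check: 57 mod 9 = 3, 57 mod 11 = 2.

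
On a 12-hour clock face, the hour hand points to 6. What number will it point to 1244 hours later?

2

1244 − 103·12 = 8, so 1244 ≡ 8 (mod 12).
6 + 8 → 2 on a 12-hour dial.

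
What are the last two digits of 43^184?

Square-and-reduce mod 100: 43^1≡43, 43^2≡49, 43^4≡1, 43^8≡1, 43^16≡1, 43^32≡1, 43^64≡1, 43^128≡1.
184 = 8 + 16 + 32 + 128, so 43^184 ≡ 1·1·1·1 ≡ 1 (mod 100).

01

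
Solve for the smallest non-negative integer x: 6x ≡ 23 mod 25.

6⁻¹ ≡ 21 (mod 25) because 6·21 = 126 = 5·25 + 1.
Multiplying both sides by 21: x ≡ 21·23 = 483 ≡ 8 (mod 25).

8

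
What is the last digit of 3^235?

The units digit of 3^n cycles with period 4: 3, 9, 7, 1, …
235 mod 4 = 3, so the last digit matches 3^3 = 7.

7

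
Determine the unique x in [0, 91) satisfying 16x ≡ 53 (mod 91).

16⁻¹ ≡ 74 (mod 91) because 16·74 = 1184 = 13·91 + 1.
So x ≡ 74·53 = 3922 ≡ 9 (mod 91).

9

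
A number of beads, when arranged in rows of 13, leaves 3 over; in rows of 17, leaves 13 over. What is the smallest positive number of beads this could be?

x ≡ 3 (mod 13) gives x ∈ {3, 16, 29, 42, 55, 68, 81}.
The first of these with x mod 17 = 13 is 81.

81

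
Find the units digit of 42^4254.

Powers of 2 mod 10 repeat with period 4: 2, 4, 8, 6.
4254 leaves remainder 2 on division by 4, so 42^4254 ends in 4.

4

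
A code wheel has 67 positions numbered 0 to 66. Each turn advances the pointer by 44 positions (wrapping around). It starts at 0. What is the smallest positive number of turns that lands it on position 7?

23

44⁻¹ ≡ 32 (mod 67) because 44·32 = 1408 = 21·67 + 1.
Multiplying both sides by 32: x ≡ 32·7 = 224 ≡ 23 (mod 67).
Check: 44·23 = 1012 = 15·67 + 7.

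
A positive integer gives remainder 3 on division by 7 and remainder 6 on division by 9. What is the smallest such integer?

x ≡ 3 (mod 7) gives x ∈ {3, 10, 17, 24}.
The first of these with x mod 9 = 6 is 24.

24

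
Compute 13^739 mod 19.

13

Square-and-reduce mod 19: 13^1≡13, 13^2≡17, 13^4≡4, 13^8≡16, 13^16≡9, 13^32≡5, 13^64≡6, 13^128≡17, 13^256≡4, 13^512≡16.
739 = 1 + 2 + 32 + 64 + 128 + 512, so 13^739 ≡ 13·17·5·6·17·16 ≡ 13 (mod 19).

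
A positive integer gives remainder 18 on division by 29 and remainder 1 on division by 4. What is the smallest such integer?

x ≡ 1 (mod 4) gives x ∈ {1, 5, 9, 13, 17, 21, 25, 29, …}.
The first of these with x mod 29 = 18 is 105.

105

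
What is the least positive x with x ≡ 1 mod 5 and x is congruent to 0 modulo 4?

x ≡ 0 (mod 4) gives x ∈ {0, 4, 8, 12, 16}.
The first of these with x mod 5 = 1 is 16.

16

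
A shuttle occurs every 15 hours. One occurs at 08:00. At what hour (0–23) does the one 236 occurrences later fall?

20

236·15 = 3540.
3540 − 147·24 = 12, so 3540 ≡ 12 (mod 24).
(8 + 12) mod 24 = 20.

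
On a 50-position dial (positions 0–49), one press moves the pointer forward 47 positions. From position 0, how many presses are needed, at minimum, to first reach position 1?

50 = 1·47 + 3
47 = 15·3 + 2
3 = 1·2 + 1
2 = 2·1 + 0
Back-substituting gives 47·33 ≡ 1 (mod 50).

33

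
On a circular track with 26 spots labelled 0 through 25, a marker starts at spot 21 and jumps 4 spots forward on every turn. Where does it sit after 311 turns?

311·4 = 1244.
Dividing 1244 by 26 gives quotient 47 and remainder 22.
(21 + 22) mod 26 = 17.

17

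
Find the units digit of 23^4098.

Last digits of 3^n: 3, 9, 7, 1 (period 4).
4098 leaves remainder 2 on division by 4, so 23^4098 ends in 9.

9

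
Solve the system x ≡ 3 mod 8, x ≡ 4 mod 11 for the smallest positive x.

59

x ≡ 3 (mod 8) gives x ∈ {3, 11, 19, 27, 35, 43, 51, 59}.
The first of these with x mod 11 = 4 is 59.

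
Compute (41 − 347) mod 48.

30

347 = 7·48 + 11, so 347 mod 48 = 11.
(41 − 11) mod 48 = 30.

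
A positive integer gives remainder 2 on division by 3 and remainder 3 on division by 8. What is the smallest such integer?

Since 8·2 ≡ 1 (mod 3), take x = 3 + 8·((2−3)·2 mod 3) = 3 + 8·1 = 11.
Check: 11 mod 3 = 2, 11 mod 8 = 3.

11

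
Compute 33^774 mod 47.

Square-and-reduce mod 47: 33^1≡33, 33^2≡8, 33^4≡17, 33^8≡7, 33^16≡2, 33^32≡4, 33^64≡16, 33^128≡21, 33^256≡18, 33^512≡42.
Since 774 = 2 + 4 + 256 + 512 in binary, 33^774 ≡ 8·17·18·42 ≡ 27 (mod 47).

27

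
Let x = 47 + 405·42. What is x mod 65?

27

405·42 = 17010.
17010 − 261·65 = 45, so 17010 ≡ 45 (mod 65).
(47 + 45) mod 65 = 27.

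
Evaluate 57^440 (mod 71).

1

By repeated squaring mod 71: 57^1≡57, 57^2≡54, 57^4≡5, 57^8≡25, 57^16≡57, 57^32≡54, 57^64≡5, 57^128≡25, 57^256≡57.
Since 440 = 8 + 16 + 32 + 128 + 256 in binary, 57^440 ≡ 25·57·54·25·57 ≡ 1 (mod 71).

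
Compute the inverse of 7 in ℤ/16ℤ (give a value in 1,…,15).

16 = 2·7 + 2
7 = 3·2 + 1
2 = 2·1 + 0
Back-substituting gives 7·7 ≡ 1 (mod 16).

7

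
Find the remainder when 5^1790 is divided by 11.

By repeated squaring mod 11: 5^1≡5, 5^2≡3, 5^4≡9, 5^8≡4, 5^16≡5, 5^32≡3, 5^64≡9, 5^128≡4, 5^256≡5, 5^512≡3, 5^1024≡9.
Since 1790 = 2 + 4 + 8 + 16 + 32 + 64 + 128 + 512 + 1024 in binary, 5^1790 ≡ 3·9·4·5·3·9·4·3·9 ≡ 1 (mod 11).

1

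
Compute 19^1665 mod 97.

19

Successive squares of 19 mod 97: 19^1≡19, 19^2≡70, 19^4≡50, 19^8≡75, 19^16≡96, 19^32≡1, 19^64≡1, 19^128≡1, 19^256≡1, 19^512≡1, 19^1024≡1.
Since 1665 = 1 + 128 + 512 + 1024 in binary, 19^1665 ≡ 19·1·1·1 ≡ 19 (mod 97).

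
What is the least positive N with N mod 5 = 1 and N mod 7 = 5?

Since 7·3 ≡ 1 (mod 5), take x = 5 + 7·((1−5)·3 mod 5) = 5 + 7·3 = 26.
Check: 26 mod 5 = 1, 26 mod 7 = 5.

26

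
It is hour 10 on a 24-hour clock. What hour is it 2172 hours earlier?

22

2172 − 90·24 = 12, so 2172 ≡ 12 (mod 24).
(10 − 12) mod 24 = 22.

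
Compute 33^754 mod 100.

By repeated squaring mod 100: 33^1≡33, 33^2≡89, 33^4≡21, 33^8≡41, 33^16≡81, 33^32≡61, 33^64≡21, 33^128≡41, 33^256≡81, 33^512≡61.
Since 754 = 2 + 16 + 32 + 64 + 128 + 512 in binary, 33^754 ≡ 89·81·61·21·41·61 ≡ 29 (mod 100).

29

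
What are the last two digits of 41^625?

Square-and-reduce mod 100: 41^1≡41, 41^2≡81, 41^4≡61, 41^8≡21, 41^16≡41, 41^32≡81, 41^64≡61, 41^128≡21, 41^256≡41, 41^512≡81.
Since 625 = 1 + 16 + 32 + 64 + 512 in binary, 41^625 ≡ 41·41·81·61·81 ≡ 1 (mod 100).

01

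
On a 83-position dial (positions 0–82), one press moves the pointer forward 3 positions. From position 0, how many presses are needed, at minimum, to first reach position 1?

83 = 27·3 + 2
3 = 1·2 + 1
2 = 2·1 + 0
Back-substituting gives 3·28 ≡ 1 (mod 83).

28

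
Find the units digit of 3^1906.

Last digits of 3^n: 3, 9, 7, 1 (period 4).
1906 leaves remainder 2 on division by 4, so 3^1906 ends in 9.

9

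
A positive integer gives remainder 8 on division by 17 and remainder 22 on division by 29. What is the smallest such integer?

399

x ≡ 8 (mod 17) gives x ∈ {8, 25, 42, 59, 76, 93, 110, 127, …}.
The first of these with x mod 29 = 22 is 399.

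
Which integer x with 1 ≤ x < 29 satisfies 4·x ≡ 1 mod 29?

22

29 = 7·4 + 1
4 = 4·1 + 0
Back-substituting gives 4·22 ≡ 1 (mod 29).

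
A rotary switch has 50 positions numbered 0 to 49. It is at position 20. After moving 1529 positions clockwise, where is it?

49

1529 mod 50 = 29 (since 30·50 = 1500).
(20 + 29) mod 50 = 49.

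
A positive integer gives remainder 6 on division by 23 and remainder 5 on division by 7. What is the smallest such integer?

75

Since 7·10 ≡ 1 (mod 23), take x = 5 + 7·((6−5)·10 mod 23) = 5 + 7·10 = 75.
Check: 75 mod 23 = 6, 75 mod 7 = 5.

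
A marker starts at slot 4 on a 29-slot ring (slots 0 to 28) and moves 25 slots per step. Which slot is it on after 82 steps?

82·25 = 2050.
2050 − 70·29 = 20, so 2050 ≡ 20 (mod 29).
(4 + 20) mod 29 = 24.

24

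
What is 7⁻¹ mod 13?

13 = 1·7 + 6
7 = 1·6 + 1
6 = 6·1 + 0
Back-substituting gives 7·2 ≡ 1 (mod 13).

2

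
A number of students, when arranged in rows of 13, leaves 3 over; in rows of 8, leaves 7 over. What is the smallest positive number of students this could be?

x ≡ 7 (mod 8) gives x ∈ {7, 15, 23, 31, 39, 47, 55}.
The first of these with x mod 13 = 3 is 55.

55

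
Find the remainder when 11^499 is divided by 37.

Square-and-reduce mod 37: 11^1≡11, 11^2≡10, 11^4≡26, 11^8≡10, 11^16≡26, 11^32≡10, 11^64≡26, 11^128≡10, 11^256≡26.
Since 499 = 1 + 2 + 16 + 32 + 64 + 128 + 256 in binary, 11^499 ≡ 11·10·26·10·26·10·26 ≡ 11 (mod 37).

11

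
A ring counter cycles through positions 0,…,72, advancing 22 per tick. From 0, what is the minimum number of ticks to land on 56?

22⁻¹ ≡ 10 (mod 73) because 22·10 = 220 = 3·73 + 1.
So x ≡ 10·56 = 560 ≡ 49 (mod 73).

49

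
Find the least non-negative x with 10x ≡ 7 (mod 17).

16

The inverse of 10 mod 17 is 12 (since 10·12 = 120 ≡ 1).
Multiplying both sides by 12: x ≡ 12·7 = 84 ≡ 16 (mod 17).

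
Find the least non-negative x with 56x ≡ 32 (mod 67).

58

The inverse of 56 mod 67 is 6 (since 56·6 = 336 ≡ 1).
Multiplying both sides by 6: x ≡ 6·32 = 192 ≡ 58 (mod 67).
Check: 56·58 = 3248 = 48·67 + 32.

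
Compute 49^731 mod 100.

49

Square-and-reduce mod 100: 49^1≡49, 49^2≡1, 49^4≡1, 49^8≡1, 49^16≡1, 49^32≡1, 49^64≡1, 49^128≡1, 49^256≡1, 49^512≡1.
731 = 1 + 2 + 8 + 16 + 64 + 128 + 512, so 49^731 ≡ 49·1·1·1·1·1·1 ≡ 49 (mod 100).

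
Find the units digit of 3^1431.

7

The units digit of 3^n cycles with period 4: 3, 9, 7, 1, …
1431 mod 4 = 3, so the last digit matches 3^3 = 7.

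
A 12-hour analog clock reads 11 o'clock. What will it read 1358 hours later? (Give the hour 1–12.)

1358 mod 12 = 2 (since 113·12 = 1356).
11 + 2 → 1 on a 12-hour dial.

1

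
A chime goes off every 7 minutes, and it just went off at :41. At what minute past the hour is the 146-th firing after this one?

43

146·7 = 1022.
Dividing 1022 by 60 gives quotient 17 and remainder 2.
(41 + 2) mod 60 = 43.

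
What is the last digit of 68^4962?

4

Last digits of 8^n: 8, 4, 2, 6 (period 4).
4962 leaves remainder 2 on division by 4, so 68^4962 ends in 4.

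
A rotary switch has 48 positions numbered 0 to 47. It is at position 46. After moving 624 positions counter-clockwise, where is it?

624 − 13·48 = 0, so 624 ≡ 0 (mod 48).
(46 − 0) mod 48 = 46.

46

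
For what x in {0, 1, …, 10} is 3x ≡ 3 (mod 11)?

1

The inverse of 3 mod 11 is 4 (since 3·4 = 12 ≡ 1).
So x ≡ 4·3 = 12 ≡ 1 (mod 11).
Check: 3·1 = 3 = 0·11 + 3.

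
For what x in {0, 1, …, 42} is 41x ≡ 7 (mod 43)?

The inverse of 41 mod 43 is 21 (since 41·21 = 861 ≡ 1).
Multiplying both sides by 21: x ≡ 21·7 = 147 ≡ 18 (mod 43).

18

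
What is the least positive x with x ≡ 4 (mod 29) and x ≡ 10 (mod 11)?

120

Since 11·8 ≡ 1 (mod 29), take x = 10 + 11·((4−10)·8 mod 29) = 10 + 11·10 = 120.
Check: 120 mod 29 = 4, 120 mod 11 = 10.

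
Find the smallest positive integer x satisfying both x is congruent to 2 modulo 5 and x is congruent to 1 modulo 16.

x ≡ 2 (mod 5) gives x ∈ {2, 7, 12, 17}.
The first of these with x mod 16 = 1 is 17.

17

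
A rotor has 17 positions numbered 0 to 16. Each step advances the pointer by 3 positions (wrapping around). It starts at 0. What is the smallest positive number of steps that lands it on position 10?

The inverse of 3 mod 17 is 6 (since 3·6 = 18 ≡ 1).
Multiplying both sides by 6: x ≡ 6·10 = 60 ≡ 9 (mod 17).

9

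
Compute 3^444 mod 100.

81

By repeated squaring mod 100: 3^1≡3, 3^2≡9, 3^4≡81, 3^8≡61, 3^16≡21, 3^32≡41, 3^64≡81, 3^128≡61, 3^256≡21.
Since 444 = 4 + 8 + 16 + 32 + 128 + 256 in binary, 3^444 ≡ 81·61·21·41·61·21 ≡ 81 (mod 100).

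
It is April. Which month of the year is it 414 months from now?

Dividing 414 by 12 gives quotient 34 and remainder 6.
April + 6 months → October.

October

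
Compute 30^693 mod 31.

Successive squares of 30 mod 31: 30^1≡30, 30^2≡1, 30^4≡1, 30^8≡1, 30^16≡1, 30^32≡1, 30^64≡1, 30^128≡1, 30^256≡1, 30^512≡1.
Since 693 = 1 + 4 + 16 + 32 + 128 + 512 in binary, 30^693 ≡ 30·1·1·1·1·1 ≡ 30 (mod 31).

30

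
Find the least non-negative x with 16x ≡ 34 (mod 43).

29

The inverse of 16 mod 43 is 35 (since 16·35 = 560 ≡ 1).
So x ≡ 35·34 = 1190 ≡ 29 (mod 43).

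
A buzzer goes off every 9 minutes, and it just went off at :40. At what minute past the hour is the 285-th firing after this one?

25

285·9 = 2565.
Dividing 2565 by 60 gives quotient 42 and remainder 45.
(40 + 45) mod 60 = 25.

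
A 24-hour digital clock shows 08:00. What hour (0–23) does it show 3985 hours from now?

9

3985 − 166·24 = 1, so 3985 ≡ 1 (mod 24).
(8 + 1) mod 24 = 9.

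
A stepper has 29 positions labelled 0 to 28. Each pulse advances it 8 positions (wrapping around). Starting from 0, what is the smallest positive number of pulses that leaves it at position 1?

8·11 = 88 = 3·29 + 1, so 8⁻¹ ≡ 11 (mod 29).

11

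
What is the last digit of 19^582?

Powers of 9 mod 10 repeat with period 2: 9, 1.
582 leaves remainder 0 on division by 2, so 19^582 ends in 1.

1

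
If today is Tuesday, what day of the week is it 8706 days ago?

8706 − 1243·7 = 5, so 8706 ≡ 5 (mod 7).
Tuesday − 5 days → Thursday.

Thursday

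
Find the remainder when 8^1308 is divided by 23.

Successive squares of 8 mod 23: 8^1≡8, 8^2≡18, 8^4≡2, 8^8≡4, 8^16≡16, 8^32≡3, 8^64≡9, 8^128≡12, 8^256≡6, 8^512≡13, 8^1024≡8.
Since 1308 = 4 + 8 + 16 + 256 + 1024 in binary, 8^1308 ≡ 2·4·16·6·8 ≡ 3 (mod 23).

3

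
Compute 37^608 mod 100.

Square-and-reduce mod 100: 37^1≡37, 37^2≡69, 37^4≡61, 37^8≡21, 37^16≡41, 37^32≡81, 37^64≡61, 37^128≡21, 37^256≡41, 37^512≡81.
608 = 32 + 64 + 512, so 37^608 ≡ 81·61·81 ≡ 21 (mod 100).

21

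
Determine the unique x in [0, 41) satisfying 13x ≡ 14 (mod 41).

The inverse of 13 mod 41 is 19 (since 13·19 = 247 ≡ 1).
So x ≡ 19·14 = 266 ≡ 20 (mod 41).

20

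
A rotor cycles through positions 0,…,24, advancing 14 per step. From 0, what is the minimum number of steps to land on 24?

The inverse of 14 mod 25 is 9 (since 14·9 = 126 ≡ 1).
Multiplying both sides by 9: x ≡ 9·24 = 216 ≡ 16 (mod 25).
Check: 14·16 = 224 = 8·25 + 24.

16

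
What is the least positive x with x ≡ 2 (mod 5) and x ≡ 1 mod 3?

7

Since 3·2 ≡ 1 (mod 5), take x = 1 + 3·((2−1)·2 mod 5) = 1 + 3·2 = 7.
Check: 7 mod 5 = 2, 7 mod 3 = 1.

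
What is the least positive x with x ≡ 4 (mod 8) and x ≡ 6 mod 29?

x ≡ 4 (mod 8) gives x ∈ {4, 12, 20, 28, 36, 44, 52, 60, …}.
The first of these with x mod 29 = 6 is 180.

180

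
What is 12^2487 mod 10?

Last digits of 2^n: 2, 4, 8, 6 (period 4).
2487 mod 4 = 3, so the last digit matches 2^3 = 8.

8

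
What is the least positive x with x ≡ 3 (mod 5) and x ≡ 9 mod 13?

Since 13·2 ≡ 1 (mod 5), take x = 9 + 13·((3−9)·2 mod 5) = 9 + 13·3 = 48.
Check: 48 mod 5 = 3, 48 mod 13 = 9.

48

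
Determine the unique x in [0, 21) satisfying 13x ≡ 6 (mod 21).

The inverse of 13 mod 21 is 13 (since 13·13 = 169 ≡ 1).
So x ≡ 13·6 = 78 ≡ 15 (mod 21).
Check: 13·15 = 195 = 9·21 + 6.

15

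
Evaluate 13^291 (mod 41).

By repeated squaring mod 41: 13^1≡13, 13^2≡5, 13^4≡25, 13^8≡10, 13^16≡18, 13^32≡37, 13^64≡16, 13^128≡10, 13^256≡18.
Since 291 = 1 + 2 + 32 + 256 in binary, 13^291 ≡ 13·5·37·18 ≡ 35 (mod 41).

35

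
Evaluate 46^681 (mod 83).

76

Successive squares of 46 mod 83: 46^1≡46, 46^2≡41, 46^4≡21, 46^8≡26, 46^16≡12, 46^32≡61, 46^64≡69, 46^128≡30, 46^256≡70, 46^512≡3.
Since 681 = 1 + 8 + 32 + 128 + 512 in binary, 46^681 ≡ 46·26·61·30·3 ≡ 76 (mod 83).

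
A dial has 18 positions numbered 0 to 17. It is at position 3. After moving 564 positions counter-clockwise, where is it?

15

564 = 31·18 + 6, so 564 mod 18 = 6.
(3 − 6) mod 18 = 15.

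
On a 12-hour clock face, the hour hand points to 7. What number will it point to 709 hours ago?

Dividing 709 by 12 gives quotient 59 and remainder 1.
7 − 1 → 6 on a 12-hour dial.

6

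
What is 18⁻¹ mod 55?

55 = 3·18 + 1
18 = 18·1 + 0
Back-substituting gives 18·52 ≡ 1 (mod 55).

52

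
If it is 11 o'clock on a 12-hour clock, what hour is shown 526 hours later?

526 mod 12 = 10 (since 43·12 = 516).
11 + 10 → 9 on a 12-hour dial.

9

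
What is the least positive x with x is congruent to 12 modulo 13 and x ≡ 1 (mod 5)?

51

x ≡ 1 (mod 5) gives x ∈ {1, 6, 11, 16, 21, 26, 31, 36, …}.
The first of these with x mod 13 = 12 is 51.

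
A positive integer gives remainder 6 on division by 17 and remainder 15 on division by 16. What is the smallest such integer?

x ≡ 15 (mod 16) gives x ∈ {15, 31, 47, 63, 79, 95, 111, 127, …}.
The first of these with x mod 17 = 6 is 159.

159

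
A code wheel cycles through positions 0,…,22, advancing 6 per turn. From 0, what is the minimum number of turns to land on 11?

The inverse of 6 mod 23 is 4 (since 6·4 = 24 ≡ 1).
Multiplying both sides by 4: x ≡ 4·11 = 44 ≡ 21 (mod 23).

21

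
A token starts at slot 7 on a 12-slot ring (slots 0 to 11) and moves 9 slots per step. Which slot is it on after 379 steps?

10

379·9 = 3411.
3411 mod 12 = 3 (since 284·12 = 3408).
(7 + 3) mod 12 = 10.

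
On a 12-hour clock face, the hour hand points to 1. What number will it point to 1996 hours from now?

5

1996 = 166·12 + 4, so 1996 mod 12 = 4.
1 + 4 → 5 on a 12-hour dial.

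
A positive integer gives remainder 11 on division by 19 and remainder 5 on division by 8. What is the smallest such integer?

125

x ≡ 5 (mod 8) gives x ∈ {5, 13, 21, 29, 37, 45, 53, 61, …}.
The first of these with x mod 19 = 11 is 125.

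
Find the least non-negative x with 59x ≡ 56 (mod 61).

33

59⁻¹ ≡ 30 (mod 61) because 59·30 = 1770 = 29·61 + 1.
Multiplying both sides by 30: x ≡ 30·56 = 1680 ≡ 33 (mod 61).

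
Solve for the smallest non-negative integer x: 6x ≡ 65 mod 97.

27

6⁻¹ ≡ 81 (mod 97) because 6·81 = 486 = 5·97 + 1.
Multiplying both sides by 81: x ≡ 81·65 = 5265 ≡ 27 (mod 97).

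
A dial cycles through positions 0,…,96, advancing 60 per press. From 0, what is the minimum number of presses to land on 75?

The inverse of 60 mod 97 is 76 (since 60·76 = 4560 ≡ 1).
So x ≡ 76·75 = 5700 ≡ 74 (mod 97).

74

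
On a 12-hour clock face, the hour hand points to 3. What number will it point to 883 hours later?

10

883 = 73·12 + 7, so 883 mod 12 = 7.
3 + 7 → 10 on a 12-hour dial.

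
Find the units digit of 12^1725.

2

Last digits of 2^n: 2, 4, 8, 6 (period 4).
1725 mod 4 = 1, so the last digit matches 2^1 = 2.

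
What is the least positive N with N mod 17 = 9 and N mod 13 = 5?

213

x ≡ 5 (mod 13) gives x ∈ {5, 18, 31, 44, 57, 70, 83, 96, …}.
The first of these with x mod 17 = 9 is 213.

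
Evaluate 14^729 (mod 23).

Successive squares of 14 mod 23: 14^1≡14, 14^2≡12, 14^4≡6, 14^8≡13, 14^16≡8, 14^32≡18, 14^64≡2, 14^128≡4, 14^256≡16, 14^512≡3.
Since 729 = 1 + 8 + 16 + 64 + 128 + 512 in binary, 14^729 ≡ 14·13·8·2·4·3 ≡ 7 (mod 23).

7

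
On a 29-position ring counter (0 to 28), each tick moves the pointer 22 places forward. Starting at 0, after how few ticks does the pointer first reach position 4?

The inverse of 22 mod 29 is 4 (since 22·4 = 88 ≡ 1).
Multiplying both sides by 4: x ≡ 4·4 = 16 ≡ 16 (mod 29).
Check: 22·16 = 352 = 12·29 + 4.

16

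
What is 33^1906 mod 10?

The units digit of 33^n cycles with period 4: 3, 9, 7, 1, …
1906 mod 4 = 2, so the last digit matches 3^2 = 9.

9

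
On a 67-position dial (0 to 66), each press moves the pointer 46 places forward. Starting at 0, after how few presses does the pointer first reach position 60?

45

46⁻¹ ≡ 51 (mod 67) because 46·51 = 2346 = 35·67 + 1.
So x ≡ 51·60 = 3060 ≡ 45 (mod 67).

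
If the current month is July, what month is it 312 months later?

312 mod 12 = 0 (since 26·12 = 312).
July + 0 months → July.

July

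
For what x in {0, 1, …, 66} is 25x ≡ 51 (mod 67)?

61

25⁻¹ ≡ 59 (mod 67) because 25·59 = 1475 = 22·67 + 1.
Multiplying both sides by 59: x ≡ 59·51 = 3009 ≡ 61 (mod 67).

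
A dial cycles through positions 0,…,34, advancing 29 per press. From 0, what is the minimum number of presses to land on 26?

19

29⁻¹ ≡ 29 (mod 35) because 29·29 = 841 = 24·35 + 1.
So x ≡ 29·26 = 754 ≡ 19 (mod 35).
Check: 29·19 = 551 = 15·35 + 26.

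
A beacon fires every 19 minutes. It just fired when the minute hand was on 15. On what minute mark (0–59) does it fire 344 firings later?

344·19 = 6536.
6536 = 108·60 + 56, so 6536 mod 60 = 56.
(15 + 56) mod 60 = 11.

11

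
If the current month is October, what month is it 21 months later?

21 mod 12 = 9 (since 1·12 = 12).
October + 9 months → July.

July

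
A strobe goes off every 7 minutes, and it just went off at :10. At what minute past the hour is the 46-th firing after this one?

46·7 = 322.
322 mod 60 = 22 (since 5·60 = 300).
(10 + 22) mod 60 = 32.

32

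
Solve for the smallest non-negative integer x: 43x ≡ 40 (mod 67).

The inverse of 43 mod 67 is 53 (since 43·53 = 2279 ≡ 1).
So x ≡ 53·40 = 2120 ≡ 43 (mod 67).

43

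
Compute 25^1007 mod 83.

By repeated squaring mod 83: 25^1≡25, 25^2≡44, 25^4≡27, 25^8≡65, 25^16≡75, 25^32≡64, 25^64≡29, 25^128≡11, 25^256≡38, 25^512≡33.
Since 1007 = 1 + 2 + 4 + 8 + 32 + 64 + 128 + 256 + 512 in binary, 25^1007 ≡ 25·44·27·65·64·29·11·38·33 ≡ 29 (mod 83).

29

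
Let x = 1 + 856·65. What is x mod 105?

96

856·65 = 55640.
55640 − 529·105 = 95, so 55640 ≡ 95 (mod 105).
(1 + 95) mod 105 = 96.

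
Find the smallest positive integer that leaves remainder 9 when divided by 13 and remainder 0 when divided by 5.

x ≡ 0 (mod 5) gives x ∈ {0, 5, 10, 15, 20, 25, 30, 35}.
The first of these with x mod 13 = 9 is 35.

35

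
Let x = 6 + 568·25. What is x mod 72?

568·25 = 14200.
14200 − 197·72 = 16, so 14200 ≡ 16 (mod 72).
(6 + 16) mod 72 = 22.

22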